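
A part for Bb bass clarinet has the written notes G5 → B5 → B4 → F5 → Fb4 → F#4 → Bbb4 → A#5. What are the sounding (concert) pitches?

F4 A4 A3 Eb4 Ebb3 E3 Abb3 G#4

The Bb bass clarinet sounds a major ninth below written, so transpose each written note down a major ninth.
G5 to F4
B5 to A4
B4 to A3
F5 to Eb4
Fb4 to Ebb3
F#4 to E3
Bbb4 to Abb3
A#5 to G#4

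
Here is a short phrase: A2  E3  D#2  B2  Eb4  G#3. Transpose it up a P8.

A3 E4 D#3 B3 Eb5 G#4

A2 up a perfect octave is A3.
E3: an octave up reaches E, and 12 semitones makes it E4.
D#2: an octave up reaches D, and 12 semitones makes it D#3.
B2: an octave up reaches B, and 12 semitones makes it B3.
Eb4: an octave up reaches E, and 12 semitones makes it Eb5.
A perfect octave up from G#3 gives G#4.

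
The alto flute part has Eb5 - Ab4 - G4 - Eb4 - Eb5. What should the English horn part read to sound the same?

F5 Bb4 A4 F4 F5

First find concert pitch: the alto flute sounds a perfect fourth below written, so Eb5 Ab4 G4 Eb4 Eb5 sounds Bb4 Eb4 D4 Bb3 Bb4.
Then write for English horn: it sounds a perfect fifth below written, so the part must be a perfect fifth above concert.
Bb4 → F5
Eb4 → Bb4
D4 → A4
Bb3 → F4
Bb4 → F5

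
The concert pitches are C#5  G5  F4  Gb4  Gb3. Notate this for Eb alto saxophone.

Written C4 sounds as Eb3 on the Eb alto saxophone, so concert pitches are written a major sixth up.
C#5 becomes A#5
G5 becomes E6
F4 becomes D5
Gb4 becomes Eb5
Gb3 becomes Eb4

A#5 E6 D5 Eb5 Eb4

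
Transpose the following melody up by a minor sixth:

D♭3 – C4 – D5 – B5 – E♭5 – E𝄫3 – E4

Bbb3 Ab4 Bb5 G6 Cb6 Cbb4 C5

Db3: a sixth up reaches B, and 8 semitones makes it Bbb3.
C4: a sixth up reaches A, and 8 semitones makes it Ab4.
A minor sixth up from D5 gives Bb5.
A minor sixth up from B5 gives G6.
Eb5: a sixth up reaches C, and 8 semitones makes it Cb6.
Ebb3 up a minor sixth is Cbb4.
E4: a sixth up reaches C, and 8 semitones makes it C5.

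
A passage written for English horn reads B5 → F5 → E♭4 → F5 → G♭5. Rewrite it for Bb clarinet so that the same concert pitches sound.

First find concert pitch: the English horn sounds a perfect fifth below written, so B5 F5 E♭4 F5 G♭5 sounds E5 Bb4 Ab3 Bb4 Cb5.
Then write for Bb clarinet: it sounds a major second below written, so the part must be a major second above concert.
E5 → F#5
Bb4 → C5
Ab3 → Bb3
Bb4 → C5
Cb5 → Db5

F#5 C5 Bb3 C5 Db5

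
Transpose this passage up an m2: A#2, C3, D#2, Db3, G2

A#2 becomes B2
C3 becomes Db3
D#2 becomes E2
Db3 becomes Ebb3
G2 becomes Ab2

B2 Db3 E2 Ebb3 Ab2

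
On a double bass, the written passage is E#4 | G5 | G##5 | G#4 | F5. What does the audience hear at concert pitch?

E#3 G4 G##4 G#3 F4

Written C4 on the double bass sounds as C3, a perfect octave lower; apply that shift to every note.
E#4 to E#3
G5 to G4
G##5 to G##4
G#4 to G#3
F5 to F4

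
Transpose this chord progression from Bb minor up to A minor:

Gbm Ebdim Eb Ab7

Fm Ddim D G7

Bb minor up to A minor is a major seventh; each chord root moves by that interval while the quality stays the same.
Gbm: root Gb up a major seventh → F, giving Fm.
Ebdim: root Eb up a major seventh → D, giving Ddim.
Eb: root Eb up a major seventh → D, giving D.
Ab7: root Ab up a major seventh → G, giving G7.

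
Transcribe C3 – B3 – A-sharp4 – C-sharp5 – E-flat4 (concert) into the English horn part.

The English horn sounds a perfect fifth below written, so the written part must be a perfect fifth above concert — transpose each note up.
C3 → G3
B3 → F#4
A#4 → E#5
C#5 → G#5
Eb4 → Bb4

G3 F#4 E#5 G#5 Bb4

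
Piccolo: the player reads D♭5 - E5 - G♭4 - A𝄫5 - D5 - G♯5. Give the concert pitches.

Db6 E6 Gb5 Abb6 D6 G#6

Written C4 on the piccolo sounds as C5, a perfect octave higher; apply that shift to every note.
Db5 → Db6
E5 → E6
Gb4 → Gb5
Abb5 → Abb6
D5 → D6
G#5 → G#6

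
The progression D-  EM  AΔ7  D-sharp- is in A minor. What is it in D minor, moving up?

G- AM DΔ7 G#-

A minor up to D minor is a perfect fourth; each chord root moves by that interval while the quality stays the same.
D-: root D up a perfect fourth → G, giving G-.
EM: root E up a perfect fourth → A, giving AM.
AΔ7: root A up a perfect fourth → D, giving DΔ7.
D-sharp-: root D-sharp up a perfect fourth → G#, giving G#-.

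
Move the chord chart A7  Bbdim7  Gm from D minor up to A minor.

E7 Fdim7 Dm

D minor up to A minor is a perfect fifth; each chord root moves by that interval while the quality stays the same.
A7: root A up a perfect fifth → E, giving E7.
Bbdim7: root Bb up a perfect fifth → F, giving Fdim7.
Gm: root G up a perfect fifth → D, giving Dm.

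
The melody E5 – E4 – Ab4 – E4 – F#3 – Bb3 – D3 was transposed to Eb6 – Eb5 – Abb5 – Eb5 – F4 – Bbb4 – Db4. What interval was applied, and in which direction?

up a diminished octave

Take the first pair: E5 → Eb6. E to E spans 8 letter names, so the interval is some kind of octave.
E5 to Eb6 is 11 semitones, which makes it a diminished octave; the second version is higher, so the direction is up.
Checking another pair — D3 → Db4 — gives the same interval.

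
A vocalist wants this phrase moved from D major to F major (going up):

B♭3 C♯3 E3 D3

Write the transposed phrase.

D major to F major up is a minor third, so every note moves up by that interval.
Bb3 → Db4
C#3 → E3
E3 → G3
D3 → F3

Db4 E3 G3 F3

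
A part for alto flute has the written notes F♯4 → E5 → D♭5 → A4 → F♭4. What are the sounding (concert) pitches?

C#4 B4 Ab4 E4 Cb4

The alto flute sounds a perfect fourth below written, so transpose each written note down a perfect fourth.
F#4 gives C#4
E5 gives B4
Db5 gives Ab4
A4 gives E4
Fb4 gives Cb4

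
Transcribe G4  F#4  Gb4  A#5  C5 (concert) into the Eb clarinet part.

E4 D#4 Eb4 F##5 A4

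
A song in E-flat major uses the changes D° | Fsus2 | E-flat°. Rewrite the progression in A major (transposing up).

E-flat major up to A major is an augmented fourth; each chord root moves by that interval while the quality stays the same.
D°: root D up an augmented fourth → G#, giving G#°.
Fsus2: root F up an augmented fourth → B, giving Bsus2.
E-flat°: root E-flat up an augmented fourth → A, giving A°.

G#° Bsus2 A°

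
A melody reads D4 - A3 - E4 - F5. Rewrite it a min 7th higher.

C5 G4 D5 Eb6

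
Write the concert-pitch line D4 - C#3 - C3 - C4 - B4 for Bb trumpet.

E4 D#3 D3 D4 C#5

The Bb trumpet sounds a major second below written, so the written part must be a major second above concert — transpose each note up.
D4 gives E4
C#3 gives D#3
C3 gives D3
C4 gives D4
B4 gives C#5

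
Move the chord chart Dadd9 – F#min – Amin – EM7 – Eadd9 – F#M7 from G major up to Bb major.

Fadd9 Amin Cmin GM7 Gadd9 AM7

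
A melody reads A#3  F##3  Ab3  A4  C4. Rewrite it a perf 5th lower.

A#3: a fifth down reaches D, and 7 semitones makes it D#3.
A perfect fifth down from F##3 gives B#2.
Ab3: a fifth down reaches D, and 7 semitones makes it Db3.
A4 down a perfect fifth is D4.
A perfect fifth down from C4 gives F3.

D#3 B#2 Db3 D4 F3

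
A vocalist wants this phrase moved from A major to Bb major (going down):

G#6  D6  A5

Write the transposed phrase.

A major to Bb major down is a major seventh, so every note moves down by that interval.
G#6 -> A5
D6 -> Eb5
A5 -> Bb4

A5 Eb5 Bb4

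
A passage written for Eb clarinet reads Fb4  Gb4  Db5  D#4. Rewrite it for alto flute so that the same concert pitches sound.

Dbb5 Ebb5 Bbb5 B4

First find concert pitch: the Eb clarinet sounds a minor third above written, so Fb4 Gb4 Db5 D#4 sounds Abb4 Bbb4 Fb5 F#4.
Then write for alto flute: it sounds a perfect fourth below written, so the part must be a perfect fourth above concert.
Abb4 → Dbb5
Bbb4 → Ebb5
Fb5 → Bbb5
F#4 → B4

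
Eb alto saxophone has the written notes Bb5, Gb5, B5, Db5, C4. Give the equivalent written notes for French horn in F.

First find concert pitch: the Eb alto saxophone sounds a major sixth below written, so Bb5 Gb5 B5 Db5 C4 sounds Db5 Bbb4 D5 Fb4 Eb3.
Then write for French horn in F: it sounds a perfect fifth below written, so the part must be a perfect fifth above concert.
Db5 → Ab5
Bbb4 → Fb5
D5 → A5
Fb4 → Cb5
Eb3 → Bb3

Ab5 Fb5 A5 Cb5 Bb3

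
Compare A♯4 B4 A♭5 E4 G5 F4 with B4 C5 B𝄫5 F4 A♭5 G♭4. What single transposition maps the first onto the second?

From A#4 to B4 is 2 letter names — a second of some quality.
A#4 to B4 is 1 semitone, which makes it a minor second; the second version is higher, so the direction is up.
Checking another pair — F4 → Gb4 — gives the same interval.

up a minor second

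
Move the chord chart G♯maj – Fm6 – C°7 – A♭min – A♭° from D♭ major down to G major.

D♭ major down to G major is a diminished fifth; each chord root moves by that interval while the quality stays the same.
G♯maj: root G♯ down a diminished fifth → C##, giving C##maj.
Fm6: root F down a diminished fifth → B, giving Bm6.
C°7: root C down a diminished fifth → F#, giving F#°7.
A♭min: root A♭ down a diminished fifth → D, giving Dmin.
A♭°: root A♭ down a diminished fifth → D, giving D°.

C##maj Bm6 F#°7 Dmin D°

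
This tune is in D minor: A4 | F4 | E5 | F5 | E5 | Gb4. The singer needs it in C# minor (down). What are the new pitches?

G#4 E4 D#5 E5 D#5 F4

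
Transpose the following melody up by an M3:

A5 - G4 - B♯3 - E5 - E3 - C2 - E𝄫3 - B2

C#6 B4 D##4 G#5 G#3 E2 Gb3 D#3

A5 up a major third is C#6.
G4 up a major third is B4.
B#3: a third up reaches D, and 4 semitones makes it D##4.
E5: a third up reaches G, and 4 semitones makes it G#5.
A major third up from E3 gives G#3.
C2 up a major third is E2.
Ebb3: a third up reaches G, and 4 semitones makes it Gb3.
B2 up a major third is D#3.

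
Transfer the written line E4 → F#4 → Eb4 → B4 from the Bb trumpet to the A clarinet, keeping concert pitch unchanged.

First find concert pitch: the Bb trumpet sounds a major second below written, so E4 F#4 Eb4 B4 sounds D4 E4 Db4 A4.
Then write for A clarinet: it sounds a minor third below written, so the part must be a minor third above concert.
D4 → F4
E4 → G4
Db4 → Fb4
A4 → C5

F4 G4 Fb4 C5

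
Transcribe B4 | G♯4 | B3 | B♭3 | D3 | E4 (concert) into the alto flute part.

E5 C#5 E4 Eb4 G3 A4

Written C4 sounds as G3 on the alto flute, so concert pitches are written a perfect fourth up.
B4 to E5
G#4 to C#5
B3 to E4
Bb3 to Eb4
D3 to G3
E4 to A4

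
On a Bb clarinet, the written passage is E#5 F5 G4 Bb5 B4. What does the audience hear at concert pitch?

D#5 Eb5 F4 Ab5 A4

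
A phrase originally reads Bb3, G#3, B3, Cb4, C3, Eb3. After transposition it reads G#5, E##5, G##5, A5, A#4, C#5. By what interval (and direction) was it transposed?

up an augmented thirteenth

Take the first pair: Bb3 → G#5. B to G spans 13 letter names, so the interval is some kind of thirteenth.
Bb3 to G#5 is 22 semitones, which makes it an augmented thirteenth; the second version is higher, so the direction is up.
Checking another pair — Eb3 → C#5 — gives the same interval.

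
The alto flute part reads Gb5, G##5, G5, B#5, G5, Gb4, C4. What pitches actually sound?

Db5 D##5 D5 F##5 D5 Db4 G3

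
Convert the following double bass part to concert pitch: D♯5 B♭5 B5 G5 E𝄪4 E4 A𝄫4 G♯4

D#4 Bb4 B4 G4 E##3 E3 Abb3 G#3

Written C4 on the double bass sounds as C3, a perfect octave lower; apply that shift to every note.
D#5 -> D#4
Bb5 -> Bb4
B5 -> B4
G5 -> G4
E##4 -> E##3
E4 -> E3
Abb4 -> Abb3
G#4 -> G#3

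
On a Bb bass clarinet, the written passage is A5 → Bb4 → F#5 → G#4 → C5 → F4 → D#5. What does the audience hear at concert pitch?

Written C4 on the Bb bass clarinet sounds as Bb2, a major ninth lower; apply that shift to every note.
A5 to G4
Bb4 to Ab3
F#5 to E4
G#4 to F#3
C5 to Bb3
F4 to Eb3
D#5 to C#4

G4 Ab3 E4 F#3 Bb3 Eb3 C#4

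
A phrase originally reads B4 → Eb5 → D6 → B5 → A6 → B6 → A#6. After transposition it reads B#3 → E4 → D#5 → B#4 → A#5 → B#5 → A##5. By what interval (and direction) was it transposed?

down a diminished octave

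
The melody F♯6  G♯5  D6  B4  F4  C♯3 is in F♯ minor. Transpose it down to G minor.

F♯ minor to G minor down is a major seventh, so every note moves down by that interval.
F#6 becomes G5
G#5 becomes A4
D6 becomes Eb5
B4 becomes C4
F4 becomes Gb3
C#3 becomes D2

G5 A4 Eb5 C4 Gb3 D2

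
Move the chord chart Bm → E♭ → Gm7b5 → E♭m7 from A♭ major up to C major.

D#m G Bm7b5 Gm7

A♭ major up to C major is a major third; each chord root moves by that interval while the quality stays the same.
Bm: root B up a major third → D#, giving D#m.
E♭: root E♭ up a major third → G, giving G.
Gm7b5: root G up a major third → B, giving Bm7b5.
E♭m7: root E♭ up a major third → G, giving Gm7.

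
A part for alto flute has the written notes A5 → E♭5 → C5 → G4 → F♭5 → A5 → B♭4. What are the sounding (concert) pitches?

Written C4 on the alto flute sounds as G3, a perfect fourth lower; apply that shift to every note.
A5 -> E5
Eb5 -> Bb4
C5 -> G4
G4 -> D4
Fb5 -> Cb5
A5 -> E5
Bb4 -> F4

E5 Bb4 G4 D4 Cb5 E5 F4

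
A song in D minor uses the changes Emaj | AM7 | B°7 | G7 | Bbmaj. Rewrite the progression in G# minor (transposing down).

A#maj D#M7 E#°7 C#7 Emaj

D minor down to G# minor is a diminished fifth; each chord root moves by that interval while the quality stays the same.
Emaj: root E down a diminished fifth → A#, giving A#maj.
AM7: root A down a diminished fifth → D#, giving D#M7.
B°7: root B down a diminished fifth → E#, giving E#°7.
G7: root G down a diminished fifth → C#, giving C#7.
Bbmaj: root Bb down a diminished fifth → E, giving Emaj.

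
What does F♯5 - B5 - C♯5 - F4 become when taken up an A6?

F#5 -> D##6
B5 -> G##6
C#5 -> A##5
F4 -> D#5

D##6 G##6 A##5 D#5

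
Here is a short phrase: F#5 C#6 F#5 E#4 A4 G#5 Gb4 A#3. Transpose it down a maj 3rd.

F#5: a third down reaches D, and 4 semitones makes it D5.
C#6: a third down reaches A, and 4 semitones makes it A5.
F#5 down a major third is D5.
E#4 down a major third is C#4.
A4: a third down reaches F, and 4 semitones makes it F4.
G#5 down a major third is E5.
A major third down from Gb4 gives Ebb4.
A major third down from A#3 gives F#3.

D5 A5 D5 C#4 F4 E5 Ebb4 F#3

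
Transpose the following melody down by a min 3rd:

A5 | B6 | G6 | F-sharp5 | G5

F#5 G#6 E6 D#5 E5

A minor third down from A5 gives F#5.
B6 down a minor third is G#6.
G6: a third down reaches E, and 3 semitones makes it E6.
F#5: a third down reaches D, and 3 semitones makes it D#5.
G5: a third down reaches E, and 3 semitones makes it E5.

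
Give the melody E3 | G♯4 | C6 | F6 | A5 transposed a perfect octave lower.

E2 G#3 C5 F5 A4

E3 gives E2
G#4 gives G#3
C6 gives C5
F6 gives F5
A5 gives A4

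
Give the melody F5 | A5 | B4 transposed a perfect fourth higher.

Bb5 D6 E5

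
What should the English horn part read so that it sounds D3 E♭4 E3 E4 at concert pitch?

The English horn sounds a perfect fifth below written, so the written part must be a perfect fifth above concert — transpose each note up.
D3 to A3
Eb4 to Bb4
E3 to B3
E4 to B4

A3 Bb4 B3 B4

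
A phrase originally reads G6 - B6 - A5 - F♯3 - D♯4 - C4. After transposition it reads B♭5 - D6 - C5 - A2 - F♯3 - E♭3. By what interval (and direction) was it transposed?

down a major sixth

Take the first pair: G6 → Bb5. G to B spans 6 letter names, so the interval is some kind of sixth.
Bb5 to G6 is 9 semitones, which makes it a major sixth; the second version is lower, so the direction is down.
Checking another pair — C4 → Eb3 — gives the same interval.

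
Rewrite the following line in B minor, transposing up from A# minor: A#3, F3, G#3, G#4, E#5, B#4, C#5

B3 Gb3 A3 A4 F#5 C#5 D5

A# minor to B minor up is a minor second, so every note moves up by that interval.
A#3 → B3
F3 → Gb3
G#3 → A3
G#4 → A4
E#5 → F#5
B#4 → C#5
C#5 → D5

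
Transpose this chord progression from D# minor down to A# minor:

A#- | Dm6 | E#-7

E#- Am6 B#-7

D# minor down to A# minor is a perfect fourth; each chord root moves by that interval while the quality stays the same.
A#-: root A# down a perfect fourth → E#, giving E#-.
Dm6: root D down a perfect fourth → A, giving Am6.
E#-7: root E# down a perfect fourth → B#, giving B#-7.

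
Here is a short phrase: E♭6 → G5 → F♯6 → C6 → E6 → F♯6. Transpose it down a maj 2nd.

Eb6 -> Db6
G5 -> F5
F#6 -> E6
C6 -> Bb5
E6 -> D6
F#6 -> E6

Db6 F5 E6 Bb5 D6 E6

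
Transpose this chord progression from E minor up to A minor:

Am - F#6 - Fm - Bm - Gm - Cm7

E minor up to A minor is a perfect fourth; each chord root moves by that interval while the quality stays the same.
Am: root A up a perfect fourth → D, giving Dm.
F#6: root F# up a perfect fourth → B, giving B6.
Fm: root F up a perfect fourth → Bb, giving Bbm.
Bm: root B up a perfect fourth → E, giving Em.
Gm: root G up a perfect fourth → C, giving Cm.
Cm7: root C up a perfect fourth → F, giving Fm7.

Dm B6 Bbm Em Cm Fm7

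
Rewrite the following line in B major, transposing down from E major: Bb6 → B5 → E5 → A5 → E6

F6 F#5 B4 E5 B5

E major to B major down is a perfect fourth, so every note moves down by that interval.
Bb6 to F6
B5 to F#5
E5 to B4
A5 to E5
E6 to B5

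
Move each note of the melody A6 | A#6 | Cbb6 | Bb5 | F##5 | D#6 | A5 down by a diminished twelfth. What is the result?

D#5 D##5 Fb4 E4 B##3 G##4 D#4

A6: a twelfth down reaches D, and 18 semitones makes it D#5.
A diminished twelfth down from A#6 gives D##5.
Cbb6: a twelfth down reaches F, and 18 semitones makes it Fb4.
Bb5 down a diminished twelfth is E4.
A diminished twelfth down from F##5 gives B##3.
D#6 down a diminished twelfth is G##4.
A5: a twelfth down reaches D, and 18 semitones makes it D#4.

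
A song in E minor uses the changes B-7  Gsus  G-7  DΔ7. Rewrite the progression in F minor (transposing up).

C-7 Absus Ab-7 EbΔ7

E minor up to F minor is a minor second; each chord root moves by that interval while the quality stays the same.
B-7: root B up a minor second → C, giving C-7.
Gsus: root G up a minor second → Ab, giving Absus.
G-7: root G up a minor second → Ab, giving Ab-7.
DΔ7: root D up a minor second → Eb, giving EbΔ7.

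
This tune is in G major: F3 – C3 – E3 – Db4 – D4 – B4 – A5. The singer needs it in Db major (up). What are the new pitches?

Cb4 Gb3 Bb3 Abb4 Ab4 F5 Eb6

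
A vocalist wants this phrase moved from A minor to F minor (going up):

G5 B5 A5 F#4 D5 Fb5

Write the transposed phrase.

From A up to F is a minor sixth; apply that to each pitch.
G5 → Eb6
B5 → G6
A5 → F6
F#4 → D5
D5 → Bb5
Fb5 → Dbb6

Eb6 G6 F6 D5 Bb5 Dbb6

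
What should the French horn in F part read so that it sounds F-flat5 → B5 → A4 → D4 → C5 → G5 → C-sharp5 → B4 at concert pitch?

Cb6 F#6 E5 A4 G5 D6 G#5 F#5

The French horn in F sounds a perfect fifth below written, so the written part must be a perfect fifth above concert — transpose each note up.
Fb5 -> Cb6
B5 -> F#6
A4 -> E5
D4 -> A4
C5 -> G5
G5 -> D6
C#5 -> G#5
B4 -> F#5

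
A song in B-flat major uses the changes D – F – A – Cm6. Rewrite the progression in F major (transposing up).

A C E Gm6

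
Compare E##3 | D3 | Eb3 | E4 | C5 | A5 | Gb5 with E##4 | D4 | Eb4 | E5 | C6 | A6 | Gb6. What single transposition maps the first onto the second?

From E##3 to E##4 is 8 letter names — an octave of some quality.
E##3 to E##4 is 12 semitones, which makes it a perfect octave; the second version is higher, so the direction is up.
Checking another pair — Gb5 → Gb6 — gives the same interval.

up a perfect octave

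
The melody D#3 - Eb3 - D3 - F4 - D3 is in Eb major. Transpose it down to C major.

Eb major to C major down is a minor third, so every note moves down by that interval.
D#3 gives B#2
Eb3 gives C3
D3 gives B2
F4 gives D4
D3 gives B2

B#2 C3 B2 D4 B2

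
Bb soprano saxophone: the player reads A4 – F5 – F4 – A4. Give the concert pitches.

G4 Eb5 Eb4 G4

Written C4 on the Bb soprano saxophone sounds as Bb3, a major second lower; apply that shift to every note.
A4 to G4
F5 to Eb5
F4 to Eb4
A4 to G4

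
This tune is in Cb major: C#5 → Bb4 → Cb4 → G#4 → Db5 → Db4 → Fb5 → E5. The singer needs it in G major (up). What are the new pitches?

G##5 F#5 G4 D##5 A5 A4 C6 B#5

Cb major to G major up is an augmented fifth, so every note moves up by that interval.
C#5 becomes G##5
Bb4 becomes F#5
Cb4 becomes G4
G#4 becomes D##5
Db5 becomes A5
Db4 becomes A4
Fb5 becomes C6
E5 becomes B#5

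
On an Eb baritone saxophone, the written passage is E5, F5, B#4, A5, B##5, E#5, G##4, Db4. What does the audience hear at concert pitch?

G3 Ab3 D#3 C4 D##4 G#3 B#2 Fb2

Written C4 on the Eb baritone saxophone sounds as Eb2, a major thirteenth lower; apply that shift to every note.
E5 to G3
F5 to Ab3
B#4 to D#3
A5 to C4
B##5 to D##4
E#5 to G#3
G##4 to B#2
Db4 to Fb2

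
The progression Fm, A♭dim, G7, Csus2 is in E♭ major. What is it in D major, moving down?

E♭ major down to D major is a minor second; each chord root moves by that interval while the quality stays the same.
Fm: root F down a minor second → E, giving Em.
A♭dim: root A♭ down a minor second → G, giving Gdim.
G7: root G down a minor second → F#, giving F#7.
Csus2: root C down a minor second → B, giving Bsus2.

Em Gdim F#7 Bsus2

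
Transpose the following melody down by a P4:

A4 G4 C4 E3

A perfect fourth down from A4 gives E4.
G4 down a perfect fourth is D4.
A perfect fourth down from C4 gives G3.
E3 down a perfect fourth is B2.

E4 D4 G3 B2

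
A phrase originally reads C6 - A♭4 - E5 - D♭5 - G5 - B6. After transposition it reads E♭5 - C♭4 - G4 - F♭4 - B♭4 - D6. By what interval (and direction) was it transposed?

down a major sixth

Take the first pair: C6 → Eb5. C to E spans 6 letter names, so the interval is some kind of sixth.
Eb5 to C6 is 9 semitones, which makes it a major sixth; the second version is lower, so the direction is down.
Checking another pair — B6 → D6 — gives the same interval.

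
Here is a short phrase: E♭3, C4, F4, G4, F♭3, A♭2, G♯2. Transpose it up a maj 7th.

D4 B4 E5 F#5 Eb4 G3 F##3

Eb3 up a major seventh is D4.
C4: a seventh up reaches B, and 11 semitones makes it B4.
F4 up a major seventh is E5.
A major seventh up from G4 gives F#5.
Fb3 up a major seventh is Eb4.
Ab2: a seventh up reaches G, and 11 semitones makes it G3.
G#2 up a major seventh is F##3.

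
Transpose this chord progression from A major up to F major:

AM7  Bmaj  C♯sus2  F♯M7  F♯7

FM7 Gmaj Asus2 DM7 D7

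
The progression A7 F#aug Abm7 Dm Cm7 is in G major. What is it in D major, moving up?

E7 C#aug Ebm7 Am Gm7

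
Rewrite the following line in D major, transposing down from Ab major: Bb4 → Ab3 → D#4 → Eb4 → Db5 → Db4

Ab major to D major down is a diminished fifth, so every note moves down by that interval.
Bb4 to E4
Ab3 to D3
D#4 to G##3
Eb4 to A3
Db5 to G4
Db4 to G3

E4 D3 G##3 A3 G4 G3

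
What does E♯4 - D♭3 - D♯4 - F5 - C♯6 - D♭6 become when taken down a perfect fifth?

E#4: a fifth down reaches A, and 7 semitones makes it A#3.
A perfect fifth down from Db3 gives Gb2.
D#4: a fifth down reaches G, and 7 semitones makes it G#3.
F5 down a perfect fifth is Bb4.
C#6: a fifth down reaches F, and 7 semitones makes it F#5.
Db6: a fifth down reaches G, and 7 semitones makes it Gb5.

A#3 Gb2 G#3 Bb4 F#5 Gb5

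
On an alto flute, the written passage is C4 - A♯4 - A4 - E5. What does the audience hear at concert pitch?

G3 E#4 E4 B4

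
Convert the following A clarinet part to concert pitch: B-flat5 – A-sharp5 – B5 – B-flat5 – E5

G5 F##5 G#5 G5 C#5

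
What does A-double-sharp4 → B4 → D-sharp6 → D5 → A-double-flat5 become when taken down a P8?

A##3 B3 D#5 D4 Abb4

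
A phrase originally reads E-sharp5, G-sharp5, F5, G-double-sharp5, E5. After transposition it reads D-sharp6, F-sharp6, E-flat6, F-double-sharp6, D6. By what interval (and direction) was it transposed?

up a minor seventh

From E#5 to D#6 is 7 letter names — a seventh of some quality.
E#5 to D#6 is 10 semitones, which makes it a minor seventh; the second version is higher, so the direction is up.
Checking another pair — E5 → D6 — gives the same interval.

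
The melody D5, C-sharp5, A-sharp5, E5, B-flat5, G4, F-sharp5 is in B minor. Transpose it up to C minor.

From B up to C is a minor second; apply that to each pitch.
D5 -> Eb5
C#5 -> D5
A#5 -> B5
E5 -> F5
Bb5 -> Cb6
G4 -> Ab4
F#5 -> G5

Eb5 D5 B5 F5 Cb6 Ab4 G5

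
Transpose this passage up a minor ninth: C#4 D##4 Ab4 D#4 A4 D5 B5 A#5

C#4 → D5
D##4 → E#5
Ab4 → Bbb5
D#4 → E5
A4 → Bb5
D5 → Eb6
B5 → C7
A#5 → B6

D5 E#5 Bbb5 E5 Bb5 Eb6 C7 B6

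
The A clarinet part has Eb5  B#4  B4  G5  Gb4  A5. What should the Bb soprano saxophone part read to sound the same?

D5 A##4 A#4 F#5 F4 G#5

First find concert pitch: the A clarinet sounds a minor third below written, so Eb5 B#4 B4 G5 Gb4 A5 sounds C5 G##4 G#4 E5 Eb4 F#5.
Then write for Bb soprano saxophone: it sounds a major second below written, so the part must be a major second above concert.
C5 → D5
G##4 → A##4
G#4 → A#4
E5 → F#5
Eb4 → F4
F#5 → G#5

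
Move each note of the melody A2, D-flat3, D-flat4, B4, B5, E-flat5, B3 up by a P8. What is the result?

A2 up a perfect octave is A3.
A perfect octave up from Db3 gives Db4.
Db4: an octave up reaches D, and 12 semitones makes it Db5.
B4 up a perfect octave is B5.
B5: an octave up reaches B, and 12 semitones makes it B6.
Eb5 up a perfect octave is Eb6.
B3: an octave up reaches B, and 12 semitones makes it B4.

A3 Db4 Db5 B5 B6 Eb6 B4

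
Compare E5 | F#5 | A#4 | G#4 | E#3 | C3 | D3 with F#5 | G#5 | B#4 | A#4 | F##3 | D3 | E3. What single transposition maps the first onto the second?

up a major second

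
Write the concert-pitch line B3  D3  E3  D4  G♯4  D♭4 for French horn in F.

The French horn in F sounds a perfect fifth below written, so the written part must be a perfect fifth above concert — transpose each note up.
B3 becomes F#4
D3 becomes A3
E3 becomes B3
D4 becomes A4
G#4 becomes D#5
Db4 becomes Ab4

F#4 A3 B3 A4 D#5 Ab4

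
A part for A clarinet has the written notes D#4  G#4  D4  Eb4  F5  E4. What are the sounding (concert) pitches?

B#3 E#4 B3 C4 D5 C#4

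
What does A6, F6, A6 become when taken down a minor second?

G#6 E6 G#6

A6 to G#6
F6 to E6
A6 to G#6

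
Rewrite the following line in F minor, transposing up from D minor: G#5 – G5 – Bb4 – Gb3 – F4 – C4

D minor to F minor up is a minor third, so every note moves up by that interval.
G#5 gives B5
G5 gives Bb5
Bb4 gives Db5
Gb3 gives Bbb3
F4 gives Ab4
C4 gives Eb4

B5 Bb5 Db5 Bbb3 Ab4 Eb4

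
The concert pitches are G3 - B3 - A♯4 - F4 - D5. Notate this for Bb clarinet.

The Bb clarinet sounds a major second below written, so the written part must be a major second above concert — transpose each note up.
G3 to A3
B3 to C#4
A#4 to B#4
F4 to G4
D5 to E5

A3 C#4 B#4 G4 E5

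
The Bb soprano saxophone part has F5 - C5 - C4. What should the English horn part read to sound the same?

Bb5 F5 F4

First find concert pitch: the Bb soprano saxophone sounds a major second below written, so F5 C5 C4 sounds Eb5 Bb4 Bb3.
Then write for English horn: it sounds a perfect fifth below written, so the part must be a perfect fifth above concert.
Eb5 → Bb5
Bb4 → F5
Bb3 → F4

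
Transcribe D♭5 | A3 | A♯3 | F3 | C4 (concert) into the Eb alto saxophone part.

Bb5 F#4 F##4 D4 A4

The Eb alto saxophone sounds a major sixth below written, so the written part must be a major sixth above concert — transpose each note up.
Db5 to Bb5
A3 to F#4
A#3 to F##4
F3 to D4
C4 to A4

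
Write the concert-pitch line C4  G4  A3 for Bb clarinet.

D4 A4 B3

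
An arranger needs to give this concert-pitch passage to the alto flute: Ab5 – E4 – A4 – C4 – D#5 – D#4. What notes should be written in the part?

Db6 A4 D5 F4 G#5 G#4

The alto flute sounds a perfect fourth below written, so the written part must be a perfect fourth above concert — transpose each note up.
Ab5 to Db6
E4 to A4
A4 to D5
C4 to F4
D#5 to G#5
D#4 to G#4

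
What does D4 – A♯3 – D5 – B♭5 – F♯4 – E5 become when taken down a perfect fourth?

D4: a fourth down reaches A, and 5 semitones makes it A3.
A#3 down a perfect fourth is E#3.
A perfect fourth down from D5 gives A4.
Bb5 down a perfect fourth is F5.
F#4: a fourth down reaches C, and 5 semitones makes it C#4.
A perfect fourth down from E5 gives B4.

A3 E#3 A4 F5 C#4 B4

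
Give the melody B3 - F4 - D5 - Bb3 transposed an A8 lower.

Bb2 Fb3 Db4 Bbb2

An augmented octave down from B3 gives Bb2.
F4 down an augmented octave is Fb3.
D5: an octave down reaches D, and 13 semitones makes it Db4.
Bb3 down an augmented octave is Bbb2.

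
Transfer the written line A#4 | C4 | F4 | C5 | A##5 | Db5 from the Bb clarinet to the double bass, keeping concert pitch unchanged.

First find concert pitch: the Bb clarinet sounds a major second below written, so A#4 C4 F4 C5 A##5 Db5 sounds G#4 Bb3 Eb4 Bb4 G##5 Cb5.
Then write for double bass: it sounds a perfect octave below written, so the part must be a perfect octave above concert.
G#4 → G#5
Bb3 → Bb4
Eb4 → Eb5
Bb4 → Bb5
G##5 → G##6
Cb5 → Cb6

G#5 Bb4 Eb5 Bb5 G##6 Cb6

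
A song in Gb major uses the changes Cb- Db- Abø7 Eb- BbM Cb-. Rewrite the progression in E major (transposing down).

Gb major down to E major is a diminished third; each chord root moves by that interval while the quality stays the same.
Cb-: root Cb down a diminished third → A, giving A-.
Db-: root Db down a diminished third → B, giving B-.
Abø7: root Ab down a diminished third → F#, giving F#ø7.
Eb-: root Eb down a diminished third → C#, giving C#-.
BbM: root Bb down a diminished third → G#, giving G#M.
Cb-: root Cb down a diminished third → A, giving A-.

A- B- F#ø7 C#- G#M A-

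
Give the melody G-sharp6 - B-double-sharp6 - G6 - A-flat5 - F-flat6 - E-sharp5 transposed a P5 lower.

C#6 E##6 C6 Db5 Bbb5 A#4

G#6 gives C#6
B##6 gives E##6
G6 gives C6
Ab5 gives Db5
Fb6 gives Bbb5
E#5 gives A#4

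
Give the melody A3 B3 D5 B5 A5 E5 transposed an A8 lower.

An augmented octave down from A3 gives Ab2.
B3 down an augmented octave is Bb2.
D5: an octave down reaches D, and 13 semitones makes it Db4.
An augmented octave down from B5 gives Bb4.
An augmented octave down from A5 gives Ab4.
E5 down an augmented octave is Eb4.

Ab2 Bb2 Db4 Bb4 Ab4 Eb4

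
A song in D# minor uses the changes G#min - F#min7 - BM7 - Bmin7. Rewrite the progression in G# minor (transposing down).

D# minor down to G# minor is a perfect fifth; each chord root moves by that interval while the quality stays the same.
G#min: root G# down a perfect fifth → C#, giving C#min.
F#min7: root F# down a perfect fifth → B, giving Bmin7.
BM7: root B down a perfect fifth → E, giving EM7.
Bmin7: root B down a perfect fifth → E, giving Emin7.

C#min Bmin7 EM7 Emin7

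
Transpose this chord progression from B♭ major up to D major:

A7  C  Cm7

B♭ major up to D major is a major third; each chord root moves by that interval while the quality stays the same.
A7: root A up a major third → C#, giving C#7.
C: root C up a major third → E, giving E.
Cm7: root C up a major third → E, giving Em7.

C#7 E Em7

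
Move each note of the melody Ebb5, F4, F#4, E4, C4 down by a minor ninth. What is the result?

Db4 E3 E#3 D#3 B2

A minor ninth down from Ebb5 gives Db4.
F4: a ninth down reaches E, and 13 semitones makes it E3.
A minor ninth down from F#4 gives E#3.
E4 down a minor ninth is D#3.
C4 down a minor ninth is B2.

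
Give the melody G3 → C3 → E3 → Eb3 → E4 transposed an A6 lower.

G3 down an augmented sixth is Bbb2.
C3 down an augmented sixth is Ebb2.
An augmented sixth down from E3 gives Gb2.
Eb3 down an augmented sixth is Gbb2.
An augmented sixth down from E4 gives Gb3.

Bbb2 Ebb2 Gb2 Gbb2 Gb3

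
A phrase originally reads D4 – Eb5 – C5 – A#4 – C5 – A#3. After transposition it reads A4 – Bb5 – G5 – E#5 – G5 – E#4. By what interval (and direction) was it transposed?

up a perfect fifth

Take the first pair: D4 → A4. D to A spans 5 letter names, so the interval is some kind of fifth.
D4 to A4 is 7 semitones, which makes it a perfect fifth; the second version is higher, so the direction is up.
Checking another pair — A#3 → E#4 — gives the same interval.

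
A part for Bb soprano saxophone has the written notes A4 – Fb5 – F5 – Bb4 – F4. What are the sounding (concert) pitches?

G4 Ebb5 Eb5 Ab4 Eb4

Written C4 on the Bb soprano saxophone sounds as Bb3, a major second lower; apply that shift to every note.
A4 → G4
Fb5 → Ebb5
F5 → Eb5
Bb4 → Ab4
F4 → Eb4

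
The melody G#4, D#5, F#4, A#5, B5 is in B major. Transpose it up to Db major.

B major to Db major up is a diminished third, so every note moves up by that interval.
G#4 → Bb4
D#5 → F5
F#4 → Ab4
A#5 → C6
B5 → Db6

Bb4 F5 Ab4 C6 Db6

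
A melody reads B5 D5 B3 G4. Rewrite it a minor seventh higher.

A6 C6 A4 F5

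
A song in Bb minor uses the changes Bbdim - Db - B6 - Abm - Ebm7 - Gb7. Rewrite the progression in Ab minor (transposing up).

Abdim Cb A6 Gbm Dbm7 Fb7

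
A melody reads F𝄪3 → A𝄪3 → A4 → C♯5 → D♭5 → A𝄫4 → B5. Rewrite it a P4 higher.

F##3 up a perfect fourth is B#3.
A##3 up a perfect fourth is D##4.
A4 up a perfect fourth is D5.
A perfect fourth up from C#5 gives F#5.
A perfect fourth up from Db5 gives Gb5.
Abb4: a fourth up reaches D, and 5 semitones makes it Dbb5.
B5: a fourth up reaches E, and 5 semitones makes it E6.

B#3 D##4 D5 F#5 Gb5 Dbb5 E6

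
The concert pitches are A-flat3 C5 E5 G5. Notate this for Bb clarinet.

Bb3 D5 F#5 A5

Written C4 sounds as Bb3 on the Bb clarinet, so concert pitches are written a major second up.
Ab3 gives Bb3
C5 gives D5
E5 gives F#5
G5 gives A5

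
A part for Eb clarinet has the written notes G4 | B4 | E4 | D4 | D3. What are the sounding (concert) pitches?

The Eb clarinet sounds a minor third above written, so transpose each written note up a minor third.
G4 becomes Bb4
B4 becomes D5
E4 becomes G4
D4 becomes F4
D3 becomes F3

Bb4 D5 G4 F4 F3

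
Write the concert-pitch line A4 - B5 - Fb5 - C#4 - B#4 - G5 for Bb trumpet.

The Bb trumpet sounds a major second below written, so the written part must be a major second above concert — transpose each note up.
A4 becomes B4
B5 becomes C#6
Fb5 becomes Gb5
C#4 becomes D#4
B#4 becomes C##5
G5 becomes A5

B4 C#6 Gb5 D#4 C##5 A5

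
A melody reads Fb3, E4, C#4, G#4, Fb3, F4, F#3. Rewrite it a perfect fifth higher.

Cb4 B4 G#4 D#5 Cb4 C5 C#4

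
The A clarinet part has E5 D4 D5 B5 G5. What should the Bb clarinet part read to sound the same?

First find concert pitch: the A clarinet sounds a minor third below written, so E5 D4 D5 B5 G5 sounds C#5 B3 B4 G#5 E5.
Then write for Bb clarinet: it sounds a major second below written, so the part must be a major second above concert.
C#5 → D#5
B3 → C#4
B4 → C#5
G#5 → A#5
E5 → F#5

D#5 C#4 C#5 A#5 F#5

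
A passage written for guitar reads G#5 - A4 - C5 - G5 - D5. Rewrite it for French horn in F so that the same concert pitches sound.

D#5 E4 G4 D5 A4

First find concert pitch: the guitar sounds a perfect octave below written, so G#5 A4 C5 G5 D5 sounds G#4 A3 C4 G4 D4.
Then write for French horn in F: it sounds a perfect fifth below written, so the part must be a perfect fifth above concert.
G#4 → D#5
A3 → E4
C4 → G4
G4 → D5
D4 → A4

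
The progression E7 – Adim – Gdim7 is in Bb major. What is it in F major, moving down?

Bb major down to F major is a perfect fourth; each chord root moves by that interval while the quality stays the same.
E7: root E down a perfect fourth → B, giving B7.
Adim: root A down a perfect fourth → E, giving Edim.
Gdim7: root G down a perfect fourth → D, giving Ddim7.

B7 Edim Ddim7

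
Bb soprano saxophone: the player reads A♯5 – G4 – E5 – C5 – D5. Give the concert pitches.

The Bb soprano saxophone sounds a major second below written, so transpose each written note down a major second.
A#5 -> G#5
G4 -> F4
E5 -> D5
C5 -> Bb4
D5 -> C5

G#5 F4 D5 Bb4 C5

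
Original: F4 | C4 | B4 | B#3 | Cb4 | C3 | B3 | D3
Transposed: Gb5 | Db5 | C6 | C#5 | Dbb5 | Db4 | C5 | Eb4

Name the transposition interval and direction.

up a minor ninth

Take the first pair: F4 → Gb5. F to G spans 9 letter names, so the interval is some kind of ninth.
F4 to Gb5 is 13 semitones, which makes it a minor ninth; the second version is higher, so the direction is up.
Checking another pair — D3 → Eb4 — gives the same interval.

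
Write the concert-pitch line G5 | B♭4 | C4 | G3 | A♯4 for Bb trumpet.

Written C4 sounds as Bb3 on the Bb trumpet, so concert pitches are written a major second up.
G5 gives A5
Bb4 gives C5
C4 gives D4
G3 gives A3
A#4 gives B#4

A5 C5 D4 A3 B#4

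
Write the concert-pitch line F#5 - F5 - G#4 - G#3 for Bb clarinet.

G#5 G5 A#4 A#3

The Bb clarinet sounds a major second below written, so the written part must be a major second above concert — transpose each note up.
F#5 → G#5
F5 → G5
G#4 → A#4
G#3 → A#3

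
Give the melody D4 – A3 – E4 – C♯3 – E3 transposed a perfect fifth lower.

D4 down a perfect fifth is G3.
A3 down a perfect fifth is D3.
E4: a fifth down reaches A, and 7 semitones makes it A3.
C#3 down a perfect fifth is F#2.
A perfect fifth down from E3 gives A2.

G3 D3 A3 F#2 A2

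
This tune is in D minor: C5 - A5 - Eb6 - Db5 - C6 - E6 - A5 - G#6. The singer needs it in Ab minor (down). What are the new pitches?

From D down to Ab is an augmented fourth; apply that to each pitch.
C5 becomes Gb4
A5 becomes Eb5
Eb6 becomes Bbb5
Db5 becomes Abb4
C6 becomes Gb5
E6 becomes Bb5
A5 becomes Eb5
G#6 becomes D6

Gb4 Eb5 Bbb5 Abb4 Gb5 Bb5 Eb5 D6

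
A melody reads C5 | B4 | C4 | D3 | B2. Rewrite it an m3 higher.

Eb5 D5 Eb4 F3 D3

C5 → Eb5
B4 → D5
C4 → Eb4
D3 → F3
B2 → D3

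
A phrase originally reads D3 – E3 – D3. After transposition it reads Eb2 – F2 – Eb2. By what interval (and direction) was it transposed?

Take the first pair: D3 → Eb2. D to E spans 7 letter names, so the interval is some kind of seventh.
Eb2 to D3 is 11 semitones, which makes it a major seventh; the second version is lower, so the direction is down.
Checking another pair — D3 → Eb2 — gives the same interval.

down a major seventh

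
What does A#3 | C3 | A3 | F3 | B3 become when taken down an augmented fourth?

E3 Gb2 Eb3 Cb3 F3

A#3: a fourth down reaches E, and 6 semitones makes it E3.
C3: a fourth down reaches G, and 6 semitones makes it Gb2.
A3 down an augmented fourth is Eb3.
An augmented fourth down from F3 gives Cb3.
B3 down an augmented fourth is F3.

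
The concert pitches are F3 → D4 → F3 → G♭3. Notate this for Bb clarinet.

Written C4 sounds as Bb3 on the Bb clarinet, so concert pitches are written a major second up.
F3 becomes G3
D4 becomes E4
F3 becomes G3
Gb3 becomes Ab3

G3 E4 G3 Ab3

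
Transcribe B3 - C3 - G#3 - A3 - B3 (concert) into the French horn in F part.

Written C4 sounds as F3 on the French horn in F, so concert pitches are written a perfect fifth up.
B3 → F#4
C3 → G3
G#3 → D#4
A3 → E4
B3 → F#4

F#4 G3 D#4 E4 F#4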